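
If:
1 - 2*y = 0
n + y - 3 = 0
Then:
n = 5/2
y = 1/2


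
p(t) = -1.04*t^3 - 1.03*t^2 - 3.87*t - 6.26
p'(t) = -3.12*t^2 - 2.06*t - 3.87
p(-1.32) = -0.55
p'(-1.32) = -6.59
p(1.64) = -19.96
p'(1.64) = -15.64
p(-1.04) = -2.18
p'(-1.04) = -5.10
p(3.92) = -99.90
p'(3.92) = -59.89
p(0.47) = -8.41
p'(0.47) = -5.53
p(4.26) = -121.84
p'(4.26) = -69.27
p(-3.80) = 50.64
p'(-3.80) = -41.09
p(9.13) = -918.94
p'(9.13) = -282.75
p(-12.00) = 1688.98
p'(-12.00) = -428.43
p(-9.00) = 703.30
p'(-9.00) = -238.05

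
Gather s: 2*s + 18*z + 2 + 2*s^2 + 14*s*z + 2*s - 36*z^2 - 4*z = 2*s^2 + s*(14*z + 4) - 36*z^2 + 14*z + 2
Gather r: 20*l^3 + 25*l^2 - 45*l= 20*l^3 + 25*l^2 - 45*l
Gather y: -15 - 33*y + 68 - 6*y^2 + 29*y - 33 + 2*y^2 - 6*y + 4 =-4*y^2 - 10*y + 24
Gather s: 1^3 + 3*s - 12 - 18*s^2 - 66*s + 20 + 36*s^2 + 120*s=18*s^2 + 57*s + 9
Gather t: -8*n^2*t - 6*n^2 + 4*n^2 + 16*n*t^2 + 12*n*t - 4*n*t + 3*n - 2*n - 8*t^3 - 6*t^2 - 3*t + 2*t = -2*n^2 + n - 8*t^3 + t^2*(16*n - 6) + t*(-8*n^2 + 8*n - 1)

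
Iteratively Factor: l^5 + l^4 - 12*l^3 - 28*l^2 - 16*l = (l - 4)*(l^4 + 5*l^3 + 8*l^2 + 4*l) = (l - 4)*(l + 2)*(l^3 + 3*l^2 + 2*l) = (l - 4)*(l + 1)*(l + 2)*(l^2 + 2*l) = l*(l - 4)*(l + 1)*(l + 2)*(l + 2)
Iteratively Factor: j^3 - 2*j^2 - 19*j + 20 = (j + 4)*(j^2 - 6*j + 5) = (j - 1)*(j + 4)*(j - 5)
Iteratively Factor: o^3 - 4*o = (o - 2)*(o^2 + 2*o) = o*(o - 2)*(o + 2)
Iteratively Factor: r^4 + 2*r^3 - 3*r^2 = (r + 3)*(r^3 - r^2) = (r - 1)*(r + 3)*(r^2) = r*(r - 1)*(r + 3)*(r)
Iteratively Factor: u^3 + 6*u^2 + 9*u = (u + 3)*(u^2 + 3*u) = u*(u + 3)*(u + 3)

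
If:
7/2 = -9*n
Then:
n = -7/18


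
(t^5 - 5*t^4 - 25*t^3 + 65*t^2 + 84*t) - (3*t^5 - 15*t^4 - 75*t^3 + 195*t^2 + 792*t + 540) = -2*t^5 + 10*t^4 + 50*t^3 - 130*t^2 - 708*t - 540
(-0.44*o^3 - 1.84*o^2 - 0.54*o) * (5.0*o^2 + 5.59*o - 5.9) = -2.2*o^5 - 11.6596*o^4 - 10.3896*o^3 + 7.8374*o^2 + 3.186*o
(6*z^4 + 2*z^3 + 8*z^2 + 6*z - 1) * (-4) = -24*z^4 - 8*z^3 - 32*z^2 - 24*z + 4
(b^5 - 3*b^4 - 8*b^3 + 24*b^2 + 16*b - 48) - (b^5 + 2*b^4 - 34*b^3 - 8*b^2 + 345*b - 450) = -5*b^4 + 26*b^3 + 32*b^2 - 329*b + 402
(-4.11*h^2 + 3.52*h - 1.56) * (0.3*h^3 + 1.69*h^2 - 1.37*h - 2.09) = -1.233*h^5 - 5.8899*h^4 + 11.1115*h^3 + 1.1311*h^2 - 5.2196*h + 3.2604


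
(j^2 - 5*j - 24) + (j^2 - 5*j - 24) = 2*j^2 - 10*j - 48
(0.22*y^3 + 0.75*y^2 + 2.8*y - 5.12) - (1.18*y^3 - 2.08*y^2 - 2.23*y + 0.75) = -0.96*y^3 + 2.83*y^2 + 5.03*y - 5.87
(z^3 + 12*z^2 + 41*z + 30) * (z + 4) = z^4 + 16*z^3 + 89*z^2 + 194*z + 120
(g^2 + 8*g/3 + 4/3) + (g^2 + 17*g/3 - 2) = 2*g^2 + 25*g/3 - 2/3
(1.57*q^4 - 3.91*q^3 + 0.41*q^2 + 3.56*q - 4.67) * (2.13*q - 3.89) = 3.3441*q^5 - 14.4356*q^4 + 16.0832*q^3 + 5.9879*q^2 - 23.7955*q + 18.1663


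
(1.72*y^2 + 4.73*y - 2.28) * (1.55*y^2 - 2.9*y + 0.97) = 2.666*y^4 + 2.3435*y^3 - 15.5826*y^2 + 11.2001*y - 2.2116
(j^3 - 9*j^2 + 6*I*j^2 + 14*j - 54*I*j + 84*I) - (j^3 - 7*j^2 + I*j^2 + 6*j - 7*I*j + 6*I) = -2*j^2 + 5*I*j^2 + 8*j - 47*I*j + 78*I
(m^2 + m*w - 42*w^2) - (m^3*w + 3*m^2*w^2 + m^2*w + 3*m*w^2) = -m^3*w - 3*m^2*w^2 - m^2*w + m^2 - 3*m*w^2 + m*w - 42*w^2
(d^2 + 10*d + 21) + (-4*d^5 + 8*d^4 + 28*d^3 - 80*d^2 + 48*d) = -4*d^5 + 8*d^4 + 28*d^3 - 79*d^2 + 58*d + 21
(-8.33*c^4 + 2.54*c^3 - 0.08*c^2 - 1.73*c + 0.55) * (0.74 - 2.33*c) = 19.4089*c^5 - 12.0824*c^4 + 2.066*c^3 + 3.9717*c^2 - 2.5617*c + 0.407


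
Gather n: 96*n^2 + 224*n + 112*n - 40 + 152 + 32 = 96*n^2 + 336*n + 144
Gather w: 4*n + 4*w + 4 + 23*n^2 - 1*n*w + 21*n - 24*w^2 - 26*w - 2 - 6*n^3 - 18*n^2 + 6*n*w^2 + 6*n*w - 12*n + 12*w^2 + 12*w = -6*n^3 + 5*n^2 + 13*n + w^2*(6*n - 12) + w*(5*n - 10) + 2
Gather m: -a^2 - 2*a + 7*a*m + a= -a^2 + 7*a*m - a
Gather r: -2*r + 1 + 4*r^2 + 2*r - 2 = 4*r^2 - 1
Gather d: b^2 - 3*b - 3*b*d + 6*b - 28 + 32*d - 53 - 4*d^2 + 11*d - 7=b^2 + 3*b - 4*d^2 + d*(43 - 3*b) - 88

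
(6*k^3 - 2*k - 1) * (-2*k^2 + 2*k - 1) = -12*k^5 + 12*k^4 - 2*k^3 - 2*k^2 + 1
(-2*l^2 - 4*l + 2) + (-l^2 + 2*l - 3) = -3*l^2 - 2*l - 1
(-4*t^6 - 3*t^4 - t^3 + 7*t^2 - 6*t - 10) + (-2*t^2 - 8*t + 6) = -4*t^6 - 3*t^4 - t^3 + 5*t^2 - 14*t - 4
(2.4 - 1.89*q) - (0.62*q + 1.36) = 1.04 - 2.51*q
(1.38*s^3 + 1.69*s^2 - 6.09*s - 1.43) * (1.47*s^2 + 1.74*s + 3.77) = 2.0286*s^5 + 4.8855*s^4 - 0.8091*s^3 - 6.3274*s^2 - 25.4475*s - 5.3911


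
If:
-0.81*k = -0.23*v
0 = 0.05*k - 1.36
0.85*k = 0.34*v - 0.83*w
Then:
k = 27.20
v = 95.79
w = 11.38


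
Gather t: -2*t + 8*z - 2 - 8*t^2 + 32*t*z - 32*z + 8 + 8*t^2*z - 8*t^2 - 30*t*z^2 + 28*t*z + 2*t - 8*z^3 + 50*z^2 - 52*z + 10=t^2*(8*z - 16) + t*(-30*z^2 + 60*z) - 8*z^3 + 50*z^2 - 76*z + 16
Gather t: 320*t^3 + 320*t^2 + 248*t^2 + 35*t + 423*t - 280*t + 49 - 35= 320*t^3 + 568*t^2 + 178*t + 14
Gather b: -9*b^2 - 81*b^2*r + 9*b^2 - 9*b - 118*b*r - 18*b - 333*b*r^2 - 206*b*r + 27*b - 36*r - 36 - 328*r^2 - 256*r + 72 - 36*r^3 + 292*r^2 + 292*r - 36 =-81*b^2*r + b*(-333*r^2 - 324*r) - 36*r^3 - 36*r^2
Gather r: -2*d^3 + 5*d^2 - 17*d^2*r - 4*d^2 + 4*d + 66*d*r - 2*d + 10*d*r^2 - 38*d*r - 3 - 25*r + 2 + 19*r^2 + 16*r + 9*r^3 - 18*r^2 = -2*d^3 + d^2 + 2*d + 9*r^3 + r^2*(10*d + 1) + r*(-17*d^2 + 28*d - 9) - 1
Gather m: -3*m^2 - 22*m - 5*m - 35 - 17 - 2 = -3*m^2 - 27*m - 54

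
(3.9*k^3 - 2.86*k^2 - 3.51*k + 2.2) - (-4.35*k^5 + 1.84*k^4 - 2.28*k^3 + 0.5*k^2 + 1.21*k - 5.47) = 4.35*k^5 - 1.84*k^4 + 6.18*k^3 - 3.36*k^2 - 4.72*k + 7.67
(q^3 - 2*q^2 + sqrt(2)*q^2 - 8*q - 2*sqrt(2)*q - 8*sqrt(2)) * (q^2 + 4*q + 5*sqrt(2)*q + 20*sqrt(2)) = q^5 + 2*q^4 + 6*sqrt(2)*q^4 - 6*q^3 + 12*sqrt(2)*q^3 - 96*sqrt(2)*q^2 - 12*q^2 - 192*sqrt(2)*q - 160*q - 320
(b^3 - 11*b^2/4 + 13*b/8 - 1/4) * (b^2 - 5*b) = b^5 - 31*b^4/4 + 123*b^3/8 - 67*b^2/8 + 5*b/4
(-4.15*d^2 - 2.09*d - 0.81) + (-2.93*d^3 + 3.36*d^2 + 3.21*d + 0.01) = -2.93*d^3 - 0.79*d^2 + 1.12*d - 0.8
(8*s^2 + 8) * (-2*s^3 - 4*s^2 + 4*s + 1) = -16*s^5 - 32*s^4 + 16*s^3 - 24*s^2 + 32*s + 8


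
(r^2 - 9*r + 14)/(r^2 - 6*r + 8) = (r - 7)/(r - 4)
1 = 1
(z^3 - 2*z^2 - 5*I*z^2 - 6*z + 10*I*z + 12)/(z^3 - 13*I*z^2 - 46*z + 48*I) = (z - 2)/(z - 8*I)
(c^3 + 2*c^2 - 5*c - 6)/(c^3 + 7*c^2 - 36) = (c + 1)/(c + 6)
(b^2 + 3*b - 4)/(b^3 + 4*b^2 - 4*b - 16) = (b - 1)/(b^2 - 4)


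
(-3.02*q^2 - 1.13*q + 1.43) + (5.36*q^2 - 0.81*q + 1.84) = 2.34*q^2 - 1.94*q + 3.27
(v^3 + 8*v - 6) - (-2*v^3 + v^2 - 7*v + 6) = 3*v^3 - v^2 + 15*v - 12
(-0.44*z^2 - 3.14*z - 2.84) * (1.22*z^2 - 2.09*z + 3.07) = -0.5368*z^4 - 2.9112*z^3 + 1.747*z^2 - 3.7042*z - 8.7188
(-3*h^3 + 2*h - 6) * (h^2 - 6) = -3*h^5 + 20*h^3 - 6*h^2 - 12*h + 36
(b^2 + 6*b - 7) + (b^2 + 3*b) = 2*b^2 + 9*b - 7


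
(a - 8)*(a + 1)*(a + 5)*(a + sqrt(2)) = a^4 - 2*a^3 + sqrt(2)*a^3 - 43*a^2 - 2*sqrt(2)*a^2 - 43*sqrt(2)*a - 40*a - 40*sqrt(2)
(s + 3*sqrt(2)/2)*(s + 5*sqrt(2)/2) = s^2 + 4*sqrt(2)*s + 15/2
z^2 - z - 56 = (z - 8)*(z + 7)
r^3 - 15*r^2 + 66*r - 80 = (r - 8)*(r - 5)*(r - 2)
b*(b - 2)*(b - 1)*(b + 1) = b^4 - 2*b^3 - b^2 + 2*b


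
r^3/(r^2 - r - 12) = r^3/(r^2 - r - 12)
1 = 1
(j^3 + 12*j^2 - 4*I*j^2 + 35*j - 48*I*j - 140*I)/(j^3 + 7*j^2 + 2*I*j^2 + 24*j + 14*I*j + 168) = (j + 5)/(j + 6*I)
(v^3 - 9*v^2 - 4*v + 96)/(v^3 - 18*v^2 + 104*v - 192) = (v + 3)/(v - 6)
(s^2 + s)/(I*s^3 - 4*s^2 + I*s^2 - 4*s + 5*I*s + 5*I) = -I*s/(s^2 + 4*I*s + 5)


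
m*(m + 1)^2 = m^3 + 2*m^2 + m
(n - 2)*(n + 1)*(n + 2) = n^3 + n^2 - 4*n - 4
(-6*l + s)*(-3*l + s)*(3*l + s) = 54*l^3 - 9*l^2*s - 6*l*s^2 + s^3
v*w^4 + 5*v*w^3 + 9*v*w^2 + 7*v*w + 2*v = (w + 1)^2*(w + 2)*(v*w + v)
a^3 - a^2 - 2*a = a*(a - 2)*(a + 1)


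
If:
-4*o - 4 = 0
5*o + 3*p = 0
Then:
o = -1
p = 5/3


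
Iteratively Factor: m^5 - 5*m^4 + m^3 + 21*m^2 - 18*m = (m - 3)*(m^4 - 2*m^3 - 5*m^2 + 6*m) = (m - 3)*(m - 1)*(m^3 - m^2 - 6*m) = (m - 3)*(m - 1)*(m + 2)*(m^2 - 3*m) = (m - 3)^2*(m - 1)*(m + 2)*(m)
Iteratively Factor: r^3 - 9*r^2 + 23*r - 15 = (r - 1)*(r^2 - 8*r + 15) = (r - 3)*(r - 1)*(r - 5)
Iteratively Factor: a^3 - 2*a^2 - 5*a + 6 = (a - 3)*(a^2 + a - 2) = (a - 3)*(a + 2)*(a - 1)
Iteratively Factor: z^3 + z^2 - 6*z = (z + 3)*(z^2 - 2*z) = z*(z + 3)*(z - 2)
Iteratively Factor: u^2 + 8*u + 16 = (u + 4)*(u + 4)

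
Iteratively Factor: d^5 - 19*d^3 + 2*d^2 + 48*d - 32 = (d - 4)*(d^4 + 4*d^3 - 3*d^2 - 10*d + 8) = (d - 4)*(d + 4)*(d^3 - 3*d + 2) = (d - 4)*(d - 1)*(d + 4)*(d^2 + d - 2) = (d - 4)*(d - 1)*(d + 2)*(d + 4)*(d - 1)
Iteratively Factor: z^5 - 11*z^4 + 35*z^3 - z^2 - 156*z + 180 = (z + 2)*(z^4 - 13*z^3 + 61*z^2 - 123*z + 90) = (z - 3)*(z + 2)*(z^3 - 10*z^2 + 31*z - 30) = (z - 3)*(z - 2)*(z + 2)*(z^2 - 8*z + 15) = (z - 3)^2*(z - 2)*(z + 2)*(z - 5)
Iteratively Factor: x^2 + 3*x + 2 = (x + 2)*(x + 1)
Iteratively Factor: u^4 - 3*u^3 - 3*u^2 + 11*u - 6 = (u - 1)*(u^3 - 2*u^2 - 5*u + 6) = (u - 3)*(u - 1)*(u^2 + u - 2) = (u - 3)*(u - 1)*(u + 2)*(u - 1)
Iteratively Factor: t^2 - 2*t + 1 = (t - 1)*(t - 1)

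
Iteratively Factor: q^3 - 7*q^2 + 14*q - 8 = (q - 1)*(q^2 - 6*q + 8) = (q - 2)*(q - 1)*(q - 4)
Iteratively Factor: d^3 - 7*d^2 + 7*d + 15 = (d + 1)*(d^2 - 8*d + 15) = (d - 5)*(d + 1)*(d - 3)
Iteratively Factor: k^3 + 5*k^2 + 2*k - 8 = (k + 4)*(k^2 + k - 2) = (k + 2)*(k + 4)*(k - 1)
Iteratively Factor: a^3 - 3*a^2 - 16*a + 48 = (a - 4)*(a^2 + a - 12) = (a - 4)*(a + 4)*(a - 3)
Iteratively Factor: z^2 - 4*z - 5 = (z + 1)*(z - 5)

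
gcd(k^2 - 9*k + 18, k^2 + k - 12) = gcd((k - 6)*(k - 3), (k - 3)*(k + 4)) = k - 3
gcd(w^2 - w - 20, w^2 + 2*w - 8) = w + 4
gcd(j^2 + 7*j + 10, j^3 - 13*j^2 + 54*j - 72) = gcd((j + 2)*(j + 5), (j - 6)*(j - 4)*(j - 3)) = 1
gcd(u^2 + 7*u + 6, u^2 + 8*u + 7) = u + 1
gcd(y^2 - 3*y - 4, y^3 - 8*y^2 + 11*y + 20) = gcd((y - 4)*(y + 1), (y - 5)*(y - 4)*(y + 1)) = y^2 - 3*y - 4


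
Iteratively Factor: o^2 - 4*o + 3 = (o - 1)*(o - 3)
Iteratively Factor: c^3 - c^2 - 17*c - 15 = (c + 1)*(c^2 - 2*c - 15) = (c - 5)*(c + 1)*(c + 3)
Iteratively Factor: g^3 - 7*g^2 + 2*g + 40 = (g - 4)*(g^2 - 3*g - 10) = (g - 4)*(g + 2)*(g - 5)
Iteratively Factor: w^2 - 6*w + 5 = (w - 5)*(w - 1)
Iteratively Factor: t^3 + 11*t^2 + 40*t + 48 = (t + 4)*(t^2 + 7*t + 12) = (t + 3)*(t + 4)*(t + 4)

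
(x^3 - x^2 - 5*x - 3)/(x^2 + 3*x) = (x^3 - x^2 - 5*x - 3)/(x*(x + 3))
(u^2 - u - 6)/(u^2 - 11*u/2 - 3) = 2*(-u^2 + u + 6)/(-2*u^2 + 11*u + 6)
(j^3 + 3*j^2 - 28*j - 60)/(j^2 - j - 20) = (j^2 + 8*j + 12)/(j + 4)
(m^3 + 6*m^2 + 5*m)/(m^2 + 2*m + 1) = m*(m + 5)/(m + 1)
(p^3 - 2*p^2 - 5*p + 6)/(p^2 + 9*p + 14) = (p^2 - 4*p + 3)/(p + 7)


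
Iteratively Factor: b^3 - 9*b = (b + 3)*(b^2 - 3*b) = b*(b + 3)*(b - 3)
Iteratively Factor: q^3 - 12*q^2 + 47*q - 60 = (q - 5)*(q^2 - 7*q + 12) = (q - 5)*(q - 3)*(q - 4)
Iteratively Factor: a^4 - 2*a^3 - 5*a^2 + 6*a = (a - 3)*(a^3 + a^2 - 2*a) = (a - 3)*(a + 2)*(a^2 - a) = a*(a - 3)*(a + 2)*(a - 1)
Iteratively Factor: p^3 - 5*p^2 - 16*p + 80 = (p - 5)*(p^2 - 16) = (p - 5)*(p - 4)*(p + 4)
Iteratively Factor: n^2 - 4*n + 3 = (n - 3)*(n - 1)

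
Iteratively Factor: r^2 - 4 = (r - 2)*(r + 2)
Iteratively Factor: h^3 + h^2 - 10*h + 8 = (h - 2)*(h^2 + 3*h - 4) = (h - 2)*(h - 1)*(h + 4)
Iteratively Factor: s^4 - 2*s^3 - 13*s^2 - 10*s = (s - 5)*(s^3 + 3*s^2 + 2*s) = (s - 5)*(s + 1)*(s^2 + 2*s) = (s - 5)*(s + 1)*(s + 2)*(s)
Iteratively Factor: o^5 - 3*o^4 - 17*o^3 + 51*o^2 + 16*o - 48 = (o + 1)*(o^4 - 4*o^3 - 13*o^2 + 64*o - 48) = (o + 1)*(o + 4)*(o^3 - 8*o^2 + 19*o - 12) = (o - 4)*(o + 1)*(o + 4)*(o^2 - 4*o + 3) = (o - 4)*(o - 1)*(o + 1)*(o + 4)*(o - 3)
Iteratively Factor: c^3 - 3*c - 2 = (c + 1)*(c^2 - c - 2) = (c + 1)^2*(c - 2)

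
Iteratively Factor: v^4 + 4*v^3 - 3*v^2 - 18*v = (v)*(v^3 + 4*v^2 - 3*v - 18) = v*(v + 3)*(v^2 + v - 6) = v*(v + 3)^2*(v - 2)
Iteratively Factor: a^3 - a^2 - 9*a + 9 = (a - 3)*(a^2 + 2*a - 3) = (a - 3)*(a + 3)*(a - 1)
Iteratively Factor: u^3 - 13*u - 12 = (u + 3)*(u^2 - 3*u - 4) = (u - 4)*(u + 3)*(u + 1)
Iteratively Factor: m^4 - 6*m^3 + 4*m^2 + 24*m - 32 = (m - 2)*(m^3 - 4*m^2 - 4*m + 16) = (m - 2)*(m + 2)*(m^2 - 6*m + 8) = (m - 4)*(m - 2)*(m + 2)*(m - 2)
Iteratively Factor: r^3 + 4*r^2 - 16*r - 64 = (r - 4)*(r^2 + 8*r + 16) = (r - 4)*(r + 4)*(r + 4)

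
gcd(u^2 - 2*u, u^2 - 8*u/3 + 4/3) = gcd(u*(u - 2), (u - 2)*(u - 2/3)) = u - 2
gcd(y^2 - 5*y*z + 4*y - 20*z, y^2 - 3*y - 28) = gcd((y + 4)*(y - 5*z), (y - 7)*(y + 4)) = y + 4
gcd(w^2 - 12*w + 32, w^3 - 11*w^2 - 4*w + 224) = w - 8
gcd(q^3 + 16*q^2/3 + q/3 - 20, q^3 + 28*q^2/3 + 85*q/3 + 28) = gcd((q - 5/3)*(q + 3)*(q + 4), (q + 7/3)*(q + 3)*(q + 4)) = q^2 + 7*q + 12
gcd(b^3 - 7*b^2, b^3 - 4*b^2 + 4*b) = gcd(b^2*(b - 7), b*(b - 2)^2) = b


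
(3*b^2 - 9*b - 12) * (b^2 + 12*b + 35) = 3*b^4 + 27*b^3 - 15*b^2 - 459*b - 420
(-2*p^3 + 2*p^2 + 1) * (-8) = 16*p^3 - 16*p^2 - 8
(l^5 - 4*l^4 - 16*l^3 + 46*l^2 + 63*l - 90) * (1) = l^5 - 4*l^4 - 16*l^3 + 46*l^2 + 63*l - 90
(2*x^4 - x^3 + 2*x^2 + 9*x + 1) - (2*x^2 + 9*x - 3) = 2*x^4 - x^3 + 4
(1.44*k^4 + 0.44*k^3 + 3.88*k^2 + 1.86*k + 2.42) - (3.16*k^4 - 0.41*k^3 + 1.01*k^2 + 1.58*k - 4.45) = -1.72*k^4 + 0.85*k^3 + 2.87*k^2 + 0.28*k + 6.87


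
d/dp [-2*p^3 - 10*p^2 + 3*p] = -6*p^2 - 20*p + 3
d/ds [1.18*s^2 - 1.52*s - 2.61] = 2.36*s - 1.52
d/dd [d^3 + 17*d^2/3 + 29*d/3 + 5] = 3*d^2 + 34*d/3 + 29/3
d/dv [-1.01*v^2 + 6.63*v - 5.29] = 6.63 - 2.02*v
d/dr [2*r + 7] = 2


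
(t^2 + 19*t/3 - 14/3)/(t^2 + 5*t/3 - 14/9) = 3*(t + 7)/(3*t + 7)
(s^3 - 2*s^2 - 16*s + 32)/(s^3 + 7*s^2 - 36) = (s^2 - 16)/(s^2 + 9*s + 18)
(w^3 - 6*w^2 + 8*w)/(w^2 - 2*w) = w - 4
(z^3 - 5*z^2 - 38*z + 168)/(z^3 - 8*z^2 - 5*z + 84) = (z + 6)/(z + 3)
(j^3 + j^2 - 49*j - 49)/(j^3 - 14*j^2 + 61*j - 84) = (j^2 + 8*j + 7)/(j^2 - 7*j + 12)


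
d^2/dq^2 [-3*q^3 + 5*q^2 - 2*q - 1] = 10 - 18*q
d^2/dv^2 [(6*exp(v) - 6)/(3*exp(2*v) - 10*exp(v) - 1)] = (54*exp(4*v) - 36*exp(3*v) + 648*exp(2*v) - 732*exp(v) + 66)*exp(v)/(27*exp(6*v) - 270*exp(5*v) + 873*exp(4*v) - 820*exp(3*v) - 291*exp(2*v) - 30*exp(v) - 1)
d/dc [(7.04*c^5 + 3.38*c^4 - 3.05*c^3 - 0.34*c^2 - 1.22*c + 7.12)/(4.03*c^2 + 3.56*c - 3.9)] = (85.1136*c^6 + 127.4924*c^5 - 113.4731*c^4 - 74.444*c^3 + 39.3912*c^2 - 54.7352*c - 20.5892)/(16.2409*c^4 + 28.6936*c^3 - 18.7604*c^2 - 27.768*c + 15.21)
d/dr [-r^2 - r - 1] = -2*r - 1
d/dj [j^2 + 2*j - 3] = 2*j + 2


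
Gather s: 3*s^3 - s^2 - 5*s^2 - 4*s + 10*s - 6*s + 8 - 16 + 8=3*s^3 - 6*s^2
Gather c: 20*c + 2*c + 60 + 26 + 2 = 22*c + 88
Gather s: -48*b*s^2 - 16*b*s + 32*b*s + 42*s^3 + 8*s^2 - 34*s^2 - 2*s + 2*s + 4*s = 42*s^3 + s^2*(-48*b - 26) + s*(16*b + 4)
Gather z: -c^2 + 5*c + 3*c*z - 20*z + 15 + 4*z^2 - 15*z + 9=-c^2 + 5*c + 4*z^2 + z*(3*c - 35) + 24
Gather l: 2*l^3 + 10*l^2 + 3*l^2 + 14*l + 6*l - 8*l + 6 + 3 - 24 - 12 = 2*l^3 + 13*l^2 + 12*l - 27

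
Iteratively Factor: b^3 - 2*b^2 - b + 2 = (b + 1)*(b^2 - 3*b + 2) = (b - 1)*(b + 1)*(b - 2)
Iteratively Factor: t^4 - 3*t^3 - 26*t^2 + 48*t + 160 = (t + 4)*(t^3 - 7*t^2 + 2*t + 40) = (t - 5)*(t + 4)*(t^2 - 2*t - 8) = (t - 5)*(t + 2)*(t + 4)*(t - 4)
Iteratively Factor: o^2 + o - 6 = (o + 3)*(o - 2)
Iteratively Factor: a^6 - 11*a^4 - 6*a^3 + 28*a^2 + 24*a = (a - 3)*(a^5 + 3*a^4 - 2*a^3 - 12*a^2 - 8*a) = (a - 3)*(a + 2)*(a^4 + a^3 - 4*a^2 - 4*a) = (a - 3)*(a + 2)^2*(a^3 - a^2 - 2*a) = (a - 3)*(a - 2)*(a + 2)^2*(a^2 + a) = a*(a - 3)*(a - 2)*(a + 2)^2*(a + 1)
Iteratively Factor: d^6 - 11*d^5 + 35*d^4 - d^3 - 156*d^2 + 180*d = (d - 2)*(d^5 - 9*d^4 + 17*d^3 + 33*d^2 - 90*d) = d*(d - 2)*(d^4 - 9*d^3 + 17*d^2 + 33*d - 90) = d*(d - 2)*(d + 2)*(d^3 - 11*d^2 + 39*d - 45) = d*(d - 5)*(d - 2)*(d + 2)*(d^2 - 6*d + 9) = d*(d - 5)*(d - 3)*(d - 2)*(d + 2)*(d - 3)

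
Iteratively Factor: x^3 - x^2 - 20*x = (x)*(x^2 - x - 20) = x*(x + 4)*(x - 5)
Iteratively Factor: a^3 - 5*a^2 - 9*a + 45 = (a - 3)*(a^2 - 2*a - 15) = (a - 3)*(a + 3)*(a - 5)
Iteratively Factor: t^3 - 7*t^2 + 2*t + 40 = (t + 2)*(t^2 - 9*t + 20) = (t - 5)*(t + 2)*(t - 4)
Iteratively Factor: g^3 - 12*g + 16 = (g + 4)*(g^2 - 4*g + 4) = (g - 2)*(g + 4)*(g - 2)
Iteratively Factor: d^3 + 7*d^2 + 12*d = (d)*(d^2 + 7*d + 12) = d*(d + 4)*(d + 3)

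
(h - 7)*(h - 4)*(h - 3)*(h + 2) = h^4 - 12*h^3 + 33*h^2 + 38*h - 168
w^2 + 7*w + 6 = (w + 1)*(w + 6)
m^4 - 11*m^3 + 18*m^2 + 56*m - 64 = (m - 8)*(m - 4)*(m - 1)*(m + 2)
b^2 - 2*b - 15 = (b - 5)*(b + 3)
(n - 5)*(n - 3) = n^2 - 8*n + 15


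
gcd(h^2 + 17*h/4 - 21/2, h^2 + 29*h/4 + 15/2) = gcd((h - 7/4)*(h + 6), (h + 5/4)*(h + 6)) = h + 6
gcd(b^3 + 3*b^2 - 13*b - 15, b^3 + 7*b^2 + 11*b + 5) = b^2 + 6*b + 5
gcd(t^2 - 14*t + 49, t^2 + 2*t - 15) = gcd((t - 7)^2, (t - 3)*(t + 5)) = 1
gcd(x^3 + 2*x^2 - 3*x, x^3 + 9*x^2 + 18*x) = x^2 + 3*x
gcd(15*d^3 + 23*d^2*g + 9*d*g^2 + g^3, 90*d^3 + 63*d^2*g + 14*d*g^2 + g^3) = 15*d^2 + 8*d*g + g^2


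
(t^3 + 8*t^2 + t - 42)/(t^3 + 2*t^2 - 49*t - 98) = (t^2 + t - 6)/(t^2 - 5*t - 14)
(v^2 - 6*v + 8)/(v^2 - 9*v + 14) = (v - 4)/(v - 7)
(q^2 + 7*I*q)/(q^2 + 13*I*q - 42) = q/(q + 6*I)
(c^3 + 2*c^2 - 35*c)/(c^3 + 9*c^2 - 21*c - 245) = c/(c + 7)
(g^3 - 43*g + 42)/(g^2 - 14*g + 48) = (g^2 + 6*g - 7)/(g - 8)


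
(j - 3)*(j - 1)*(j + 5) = j^3 + j^2 - 17*j + 15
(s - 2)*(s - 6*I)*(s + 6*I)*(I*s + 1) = I*s^4 + s^3 - 2*I*s^3 - 2*s^2 + 36*I*s^2 + 36*s - 72*I*s - 72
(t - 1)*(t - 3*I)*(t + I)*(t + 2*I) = t^4 - t^3 + 7*t^2 - 7*t + 6*I*t - 6*I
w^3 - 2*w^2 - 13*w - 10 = (w - 5)*(w + 1)*(w + 2)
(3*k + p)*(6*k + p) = 18*k^2 + 9*k*p + p^2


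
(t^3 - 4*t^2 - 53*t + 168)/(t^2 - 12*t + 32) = (t^2 + 4*t - 21)/(t - 4)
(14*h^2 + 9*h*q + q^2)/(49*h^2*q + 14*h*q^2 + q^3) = (2*h + q)/(q*(7*h + q))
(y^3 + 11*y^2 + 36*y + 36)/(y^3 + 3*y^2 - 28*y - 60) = (y + 3)/(y - 5)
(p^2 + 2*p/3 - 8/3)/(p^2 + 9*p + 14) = (p - 4/3)/(p + 7)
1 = 1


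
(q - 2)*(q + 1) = q^2 - q - 2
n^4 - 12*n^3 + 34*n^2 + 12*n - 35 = (n - 7)*(n - 5)*(n - 1)*(n + 1)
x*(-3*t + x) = -3*t*x + x^2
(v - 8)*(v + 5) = v^2 - 3*v - 40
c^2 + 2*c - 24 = (c - 4)*(c + 6)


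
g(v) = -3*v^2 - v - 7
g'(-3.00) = 17.00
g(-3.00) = -31.00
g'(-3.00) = 17.00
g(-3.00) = -31.00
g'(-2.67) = 15.02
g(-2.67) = -25.72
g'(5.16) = -31.96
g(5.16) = -92.04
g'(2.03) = -13.18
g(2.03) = -21.39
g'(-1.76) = 9.56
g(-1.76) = -14.53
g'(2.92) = -18.52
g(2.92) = -35.50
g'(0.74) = -5.44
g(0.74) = -9.38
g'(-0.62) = 2.72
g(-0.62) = -7.53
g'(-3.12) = 17.72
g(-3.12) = -33.08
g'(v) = -6*v - 1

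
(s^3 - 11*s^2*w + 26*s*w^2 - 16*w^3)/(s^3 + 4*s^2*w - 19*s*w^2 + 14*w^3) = (s - 8*w)/(s + 7*w)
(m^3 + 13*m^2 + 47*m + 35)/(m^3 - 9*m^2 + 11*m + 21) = (m^2 + 12*m + 35)/(m^2 - 10*m + 21)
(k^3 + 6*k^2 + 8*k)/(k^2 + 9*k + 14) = k*(k + 4)/(k + 7)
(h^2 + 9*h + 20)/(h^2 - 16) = (h + 5)/(h - 4)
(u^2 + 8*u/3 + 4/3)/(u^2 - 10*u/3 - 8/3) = (u + 2)/(u - 4)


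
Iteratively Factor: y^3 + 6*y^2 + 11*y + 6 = (y + 3)*(y^2 + 3*y + 2) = (y + 1)*(y + 3)*(y + 2)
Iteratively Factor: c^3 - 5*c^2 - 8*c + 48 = (c - 4)*(c^2 - c - 12) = (c - 4)^2*(c + 3)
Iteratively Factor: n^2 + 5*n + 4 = (n + 4)*(n + 1)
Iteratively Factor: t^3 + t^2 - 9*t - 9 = (t + 3)*(t^2 - 2*t - 3) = (t + 1)*(t + 3)*(t - 3)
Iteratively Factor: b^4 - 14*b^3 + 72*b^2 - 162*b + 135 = (b - 5)*(b^3 - 9*b^2 + 27*b - 27) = (b - 5)*(b - 3)*(b^2 - 6*b + 9) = (b - 5)*(b - 3)^2*(b - 3)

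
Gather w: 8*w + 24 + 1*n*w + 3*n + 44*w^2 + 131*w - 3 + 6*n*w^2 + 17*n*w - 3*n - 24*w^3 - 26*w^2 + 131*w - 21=-24*w^3 + w^2*(6*n + 18) + w*(18*n + 270)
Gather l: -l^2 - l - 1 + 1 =-l^2 - l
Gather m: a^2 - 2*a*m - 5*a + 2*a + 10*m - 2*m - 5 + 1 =a^2 - 3*a + m*(8 - 2*a) - 4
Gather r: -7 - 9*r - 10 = -9*r - 17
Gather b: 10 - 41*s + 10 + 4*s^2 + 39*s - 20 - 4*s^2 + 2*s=0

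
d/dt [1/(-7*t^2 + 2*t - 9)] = 2*(7*t - 1)/(7*t^2 - 2*t + 9)^2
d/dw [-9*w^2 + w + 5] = 1 - 18*w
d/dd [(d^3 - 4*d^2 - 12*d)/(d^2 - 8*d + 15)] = (d^4 - 16*d^3 + 89*d^2 - 120*d - 180)/(d^4 - 16*d^3 + 94*d^2 - 240*d + 225)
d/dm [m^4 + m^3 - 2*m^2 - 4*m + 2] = 4*m^3 + 3*m^2 - 4*m - 4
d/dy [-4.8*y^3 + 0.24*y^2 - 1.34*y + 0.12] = -14.4*y^2 + 0.48*y - 1.34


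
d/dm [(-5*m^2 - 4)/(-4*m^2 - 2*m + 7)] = 2*(5*m^2 - 51*m - 4)/(16*m^4 + 16*m^3 - 52*m^2 - 28*m + 49)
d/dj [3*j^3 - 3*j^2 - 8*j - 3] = 9*j^2 - 6*j - 8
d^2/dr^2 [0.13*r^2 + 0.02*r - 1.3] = 0.260000000000000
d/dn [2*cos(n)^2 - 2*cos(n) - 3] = 2*sin(n) - 2*sin(2*n)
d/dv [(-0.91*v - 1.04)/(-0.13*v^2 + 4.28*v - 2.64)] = (-0.1183*v^2 - 0.2704*v + 6.8536)/(0.0169*v^4 - 1.1128*v^3 + 19.0048*v^2 - 22.5984*v + 6.9696)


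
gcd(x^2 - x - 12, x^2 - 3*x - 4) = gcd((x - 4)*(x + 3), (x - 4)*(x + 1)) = x - 4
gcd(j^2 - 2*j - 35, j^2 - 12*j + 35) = j - 7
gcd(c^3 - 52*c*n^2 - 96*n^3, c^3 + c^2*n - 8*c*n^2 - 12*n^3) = c + 2*n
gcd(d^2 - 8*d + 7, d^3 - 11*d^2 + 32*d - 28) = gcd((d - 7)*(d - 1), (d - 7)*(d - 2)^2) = d - 7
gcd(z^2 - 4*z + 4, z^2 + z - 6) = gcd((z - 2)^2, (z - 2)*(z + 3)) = z - 2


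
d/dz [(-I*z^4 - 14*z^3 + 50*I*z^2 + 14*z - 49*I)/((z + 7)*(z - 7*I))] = (-2*I*z^3 + z^2*(-7 - 21*I) - 98*z - 7 + 7*I)/(z^2 + 14*z + 49)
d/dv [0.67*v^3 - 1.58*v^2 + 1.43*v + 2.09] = 2.01*v^2 - 3.16*v + 1.43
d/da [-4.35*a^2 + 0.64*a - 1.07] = 0.64 - 8.7*a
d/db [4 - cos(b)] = sin(b)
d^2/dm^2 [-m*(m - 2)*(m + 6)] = -6*m - 8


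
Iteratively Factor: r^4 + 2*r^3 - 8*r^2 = (r)*(r^3 + 2*r^2 - 8*r) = r^2*(r^2 + 2*r - 8) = r^2*(r + 4)*(r - 2)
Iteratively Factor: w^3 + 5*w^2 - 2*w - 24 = (w + 4)*(w^2 + w - 6) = (w + 3)*(w + 4)*(w - 2)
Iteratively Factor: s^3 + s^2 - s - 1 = (s + 1)*(s^2 - 1) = (s - 1)*(s + 1)*(s + 1)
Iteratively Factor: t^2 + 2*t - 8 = (t - 2)*(t + 4)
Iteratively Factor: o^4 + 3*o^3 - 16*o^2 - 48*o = (o - 4)*(o^3 + 7*o^2 + 12*o) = (o - 4)*(o + 4)*(o^2 + 3*o) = (o - 4)*(o + 3)*(o + 4)*(o)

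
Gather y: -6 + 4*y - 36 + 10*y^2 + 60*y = 10*y^2 + 64*y - 42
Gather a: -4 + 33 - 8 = 21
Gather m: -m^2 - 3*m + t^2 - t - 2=-m^2 - 3*m + t^2 - t - 2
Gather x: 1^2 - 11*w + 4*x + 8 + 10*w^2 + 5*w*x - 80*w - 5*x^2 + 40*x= 10*w^2 - 91*w - 5*x^2 + x*(5*w + 44) + 9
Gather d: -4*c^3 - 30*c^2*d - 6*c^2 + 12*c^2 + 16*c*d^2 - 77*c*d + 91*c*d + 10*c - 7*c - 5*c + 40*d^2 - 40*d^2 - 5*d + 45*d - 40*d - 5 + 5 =-4*c^3 + 6*c^2 + 16*c*d^2 - 2*c + d*(-30*c^2 + 14*c)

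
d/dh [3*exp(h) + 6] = 3*exp(h)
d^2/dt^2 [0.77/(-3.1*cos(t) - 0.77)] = (-1.83799*cos(t) + 3.69985*cos(2*t) - 11.09955)/(3.1*cos(t) + 0.77)^3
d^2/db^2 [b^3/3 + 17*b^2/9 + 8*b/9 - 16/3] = 2*b + 34/9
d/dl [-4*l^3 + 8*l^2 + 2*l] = -12*l^2 + 16*l + 2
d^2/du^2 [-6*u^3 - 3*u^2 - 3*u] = -36*u - 6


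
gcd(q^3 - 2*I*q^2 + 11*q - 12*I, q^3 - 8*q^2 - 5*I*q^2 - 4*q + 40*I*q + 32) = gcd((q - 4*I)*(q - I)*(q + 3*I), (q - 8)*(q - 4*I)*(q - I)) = q^2 - 5*I*q - 4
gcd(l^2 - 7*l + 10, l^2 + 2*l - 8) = l - 2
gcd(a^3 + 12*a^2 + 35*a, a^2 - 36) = 1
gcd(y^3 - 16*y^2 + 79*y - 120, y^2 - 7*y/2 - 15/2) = y - 5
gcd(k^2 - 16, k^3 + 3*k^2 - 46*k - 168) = k + 4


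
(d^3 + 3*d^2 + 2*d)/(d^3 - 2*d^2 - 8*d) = (d + 1)/(d - 4)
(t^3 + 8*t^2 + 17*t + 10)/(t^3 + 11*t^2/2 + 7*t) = 2*(t^2 + 6*t + 5)/(t*(2*t + 7))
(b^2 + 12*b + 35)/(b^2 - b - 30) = (b + 7)/(b - 6)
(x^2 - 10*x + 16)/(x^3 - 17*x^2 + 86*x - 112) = 1/(x - 7)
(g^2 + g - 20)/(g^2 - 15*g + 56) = (g^2 + g - 20)/(g^2 - 15*g + 56)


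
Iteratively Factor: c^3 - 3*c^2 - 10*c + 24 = (c - 2)*(c^2 - c - 12) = (c - 4)*(c - 2)*(c + 3)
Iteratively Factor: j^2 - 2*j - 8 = (j - 4)*(j + 2)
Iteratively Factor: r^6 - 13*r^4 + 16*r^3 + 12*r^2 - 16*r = (r + 4)*(r^5 - 4*r^4 + 3*r^3 + 4*r^2 - 4*r) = (r - 1)*(r + 4)*(r^4 - 3*r^3 + 4*r) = (r - 2)*(r - 1)*(r + 4)*(r^3 - r^2 - 2*r) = r*(r - 2)*(r - 1)*(r + 4)*(r^2 - r - 2) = r*(r - 2)^2*(r - 1)*(r + 4)*(r + 1)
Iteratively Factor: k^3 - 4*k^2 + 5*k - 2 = (k - 1)*(k^2 - 3*k + 2) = (k - 2)*(k - 1)*(k - 1)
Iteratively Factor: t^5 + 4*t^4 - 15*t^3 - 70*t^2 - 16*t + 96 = (t - 1)*(t^4 + 5*t^3 - 10*t^2 - 80*t - 96) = (t - 4)*(t - 1)*(t^3 + 9*t^2 + 26*t + 24) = (t - 4)*(t - 1)*(t + 3)*(t^2 + 6*t + 8) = (t - 4)*(t - 1)*(t + 3)*(t + 4)*(t + 2)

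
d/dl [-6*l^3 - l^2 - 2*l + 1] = -18*l^2 - 2*l - 2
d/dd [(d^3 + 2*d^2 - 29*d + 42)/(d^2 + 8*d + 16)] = (d^3 + 12*d^2 + 45*d - 200)/(d^3 + 12*d^2 + 48*d + 64)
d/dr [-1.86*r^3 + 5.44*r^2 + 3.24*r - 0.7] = -5.58*r^2 + 10.88*r + 3.24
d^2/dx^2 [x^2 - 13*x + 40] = 2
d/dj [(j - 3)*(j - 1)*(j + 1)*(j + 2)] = 4*j^3 - 3*j^2 - 14*j + 1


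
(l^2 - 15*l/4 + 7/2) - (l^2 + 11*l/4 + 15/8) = 13/8 - 13*l/2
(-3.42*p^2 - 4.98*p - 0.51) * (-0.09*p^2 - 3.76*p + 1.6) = 0.3078*p^4 + 13.3074*p^3 + 13.2987*p^2 - 6.0504*p - 0.816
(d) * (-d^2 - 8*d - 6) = -d^3 - 8*d^2 - 6*d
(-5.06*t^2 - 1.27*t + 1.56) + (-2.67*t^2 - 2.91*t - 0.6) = -7.73*t^2 - 4.18*t + 0.96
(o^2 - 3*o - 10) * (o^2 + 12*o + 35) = o^4 + 9*o^3 - 11*o^2 - 225*o - 350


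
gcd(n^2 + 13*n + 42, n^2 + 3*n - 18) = n + 6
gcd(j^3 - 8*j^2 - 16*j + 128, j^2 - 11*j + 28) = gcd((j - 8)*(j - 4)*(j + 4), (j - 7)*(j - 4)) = j - 4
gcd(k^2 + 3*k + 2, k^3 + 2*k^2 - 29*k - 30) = k + 1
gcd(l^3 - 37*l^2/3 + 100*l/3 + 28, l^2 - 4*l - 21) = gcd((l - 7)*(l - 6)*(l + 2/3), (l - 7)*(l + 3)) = l - 7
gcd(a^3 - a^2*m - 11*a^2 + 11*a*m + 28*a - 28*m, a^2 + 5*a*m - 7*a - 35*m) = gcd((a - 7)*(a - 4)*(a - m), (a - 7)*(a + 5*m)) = a - 7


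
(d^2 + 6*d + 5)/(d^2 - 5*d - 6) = (d + 5)/(d - 6)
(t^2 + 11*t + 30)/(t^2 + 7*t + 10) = (t + 6)/(t + 2)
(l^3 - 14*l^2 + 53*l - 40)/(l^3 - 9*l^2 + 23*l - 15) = (l - 8)/(l - 3)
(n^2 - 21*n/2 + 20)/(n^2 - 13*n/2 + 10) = (n - 8)/(n - 4)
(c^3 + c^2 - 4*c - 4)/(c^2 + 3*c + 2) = c - 2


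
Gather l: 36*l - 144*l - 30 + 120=90 - 108*l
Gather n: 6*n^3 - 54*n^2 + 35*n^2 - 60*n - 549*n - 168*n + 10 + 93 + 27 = 6*n^3 - 19*n^2 - 777*n + 130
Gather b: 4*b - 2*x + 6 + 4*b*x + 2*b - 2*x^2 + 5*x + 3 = b*(4*x + 6) - 2*x^2 + 3*x + 9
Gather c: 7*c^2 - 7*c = 7*c^2 - 7*c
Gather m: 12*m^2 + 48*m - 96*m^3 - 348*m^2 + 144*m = -96*m^3 - 336*m^2 + 192*m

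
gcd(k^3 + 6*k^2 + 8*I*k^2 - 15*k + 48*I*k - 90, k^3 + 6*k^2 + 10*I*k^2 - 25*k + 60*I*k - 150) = k^2 + k*(6 + 5*I) + 30*I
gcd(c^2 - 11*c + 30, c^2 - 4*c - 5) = c - 5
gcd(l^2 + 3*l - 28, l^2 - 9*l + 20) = l - 4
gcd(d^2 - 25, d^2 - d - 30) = d + 5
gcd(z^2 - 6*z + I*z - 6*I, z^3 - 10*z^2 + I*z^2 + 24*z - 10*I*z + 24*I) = z^2 + z*(-6 + I) - 6*I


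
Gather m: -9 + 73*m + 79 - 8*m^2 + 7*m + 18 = -8*m^2 + 80*m + 88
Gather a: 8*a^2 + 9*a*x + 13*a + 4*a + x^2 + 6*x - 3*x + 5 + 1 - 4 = 8*a^2 + a*(9*x + 17) + x^2 + 3*x + 2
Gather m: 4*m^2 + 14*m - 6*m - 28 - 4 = 4*m^2 + 8*m - 32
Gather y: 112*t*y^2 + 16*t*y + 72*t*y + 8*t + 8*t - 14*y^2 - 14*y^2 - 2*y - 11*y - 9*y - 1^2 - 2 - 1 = 16*t + y^2*(112*t - 28) + y*(88*t - 22) - 4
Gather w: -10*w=-10*w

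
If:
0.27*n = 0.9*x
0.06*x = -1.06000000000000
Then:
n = -58.89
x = -17.67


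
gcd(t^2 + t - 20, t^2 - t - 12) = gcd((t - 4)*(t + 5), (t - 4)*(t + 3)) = t - 4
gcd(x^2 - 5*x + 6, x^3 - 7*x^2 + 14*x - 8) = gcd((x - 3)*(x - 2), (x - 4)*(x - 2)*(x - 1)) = x - 2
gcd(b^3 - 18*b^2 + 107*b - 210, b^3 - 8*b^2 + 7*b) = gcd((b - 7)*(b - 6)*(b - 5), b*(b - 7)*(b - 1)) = b - 7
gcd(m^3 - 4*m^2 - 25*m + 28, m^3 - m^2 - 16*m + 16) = m^2 + 3*m - 4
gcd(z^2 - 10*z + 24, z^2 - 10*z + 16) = 1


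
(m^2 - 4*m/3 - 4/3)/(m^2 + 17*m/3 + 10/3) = (m - 2)/(m + 5)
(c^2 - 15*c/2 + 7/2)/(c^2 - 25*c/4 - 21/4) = 2*(2*c - 1)/(4*c + 3)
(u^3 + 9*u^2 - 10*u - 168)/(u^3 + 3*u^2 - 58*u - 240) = (u^2 + 3*u - 28)/(u^2 - 3*u - 40)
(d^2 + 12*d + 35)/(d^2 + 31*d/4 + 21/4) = 4*(d + 5)/(4*d + 3)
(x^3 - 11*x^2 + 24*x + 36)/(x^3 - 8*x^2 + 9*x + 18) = (x - 6)/(x - 3)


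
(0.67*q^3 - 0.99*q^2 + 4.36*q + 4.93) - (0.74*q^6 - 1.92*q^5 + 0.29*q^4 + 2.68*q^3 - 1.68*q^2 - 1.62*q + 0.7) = -0.74*q^6 + 1.92*q^5 - 0.29*q^4 - 2.01*q^3 + 0.69*q^2 + 5.98*q + 4.23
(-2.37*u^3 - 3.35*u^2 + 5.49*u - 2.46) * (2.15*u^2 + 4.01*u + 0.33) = -5.0955*u^5 - 16.7062*u^4 - 2.4121*u^3 + 15.6204*u^2 - 8.0529*u - 0.8118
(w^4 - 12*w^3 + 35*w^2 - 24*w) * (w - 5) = w^5 - 17*w^4 + 95*w^3 - 199*w^2 + 120*w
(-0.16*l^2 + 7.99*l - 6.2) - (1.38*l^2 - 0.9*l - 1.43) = -1.54*l^2 + 8.89*l - 4.77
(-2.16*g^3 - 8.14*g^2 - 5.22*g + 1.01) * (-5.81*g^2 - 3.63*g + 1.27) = 12.5496*g^5 + 55.1342*g^4 + 57.1332*g^3 + 2.7427*g^2 - 10.2957*g + 1.2827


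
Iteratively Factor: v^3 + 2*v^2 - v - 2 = (v + 2)*(v^2 - 1) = (v - 1)*(v + 2)*(v + 1)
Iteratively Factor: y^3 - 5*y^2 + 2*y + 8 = (y - 2)*(y^2 - 3*y - 4) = (y - 2)*(y + 1)*(y - 4)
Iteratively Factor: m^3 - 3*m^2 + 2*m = (m)*(m^2 - 3*m + 2) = m*(m - 2)*(m - 1)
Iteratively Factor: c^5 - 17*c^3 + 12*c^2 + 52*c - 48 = (c - 1)*(c^4 + c^3 - 16*c^2 - 4*c + 48) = (c - 1)*(c + 4)*(c^3 - 3*c^2 - 4*c + 12) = (c - 3)*(c - 1)*(c + 4)*(c^2 - 4) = (c - 3)*(c - 1)*(c + 2)*(c + 4)*(c - 2)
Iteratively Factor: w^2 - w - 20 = (w + 4)*(w - 5)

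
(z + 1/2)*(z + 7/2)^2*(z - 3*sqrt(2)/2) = z^4 - 3*sqrt(2)*z^3/2 + 15*z^3/2 - 45*sqrt(2)*z^2/4 + 63*z^2/4 - 189*sqrt(2)*z/8 + 49*z/8 - 147*sqrt(2)/16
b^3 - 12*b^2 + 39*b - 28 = (b - 7)*(b - 4)*(b - 1)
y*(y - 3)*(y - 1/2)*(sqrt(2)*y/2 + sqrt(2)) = sqrt(2)*y^4/2 - 3*sqrt(2)*y^3/4 - 11*sqrt(2)*y^2/4 + 3*sqrt(2)*y/2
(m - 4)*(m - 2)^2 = m^3 - 8*m^2 + 20*m - 16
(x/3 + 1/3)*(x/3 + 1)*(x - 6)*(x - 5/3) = x^4/9 - 11*x^3/27 - 53*x^2/27 + 17*x/9 + 10/3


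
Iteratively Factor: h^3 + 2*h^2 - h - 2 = (h + 1)*(h^2 + h - 2) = (h + 1)*(h + 2)*(h - 1)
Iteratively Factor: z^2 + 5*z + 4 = (z + 4)*(z + 1)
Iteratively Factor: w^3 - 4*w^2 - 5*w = (w + 1)*(w^2 - 5*w) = w*(w + 1)*(w - 5)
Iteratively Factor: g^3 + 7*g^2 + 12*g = (g + 3)*(g^2 + 4*g) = g*(g + 3)*(g + 4)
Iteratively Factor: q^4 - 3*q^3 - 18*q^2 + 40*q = (q - 5)*(q^3 + 2*q^2 - 8*q) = (q - 5)*(q + 4)*(q^2 - 2*q) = q*(q - 5)*(q + 4)*(q - 2)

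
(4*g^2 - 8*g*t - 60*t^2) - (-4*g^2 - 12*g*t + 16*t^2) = 8*g^2 + 4*g*t - 76*t^2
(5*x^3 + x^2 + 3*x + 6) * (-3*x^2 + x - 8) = -15*x^5 + 2*x^4 - 48*x^3 - 23*x^2 - 18*x - 48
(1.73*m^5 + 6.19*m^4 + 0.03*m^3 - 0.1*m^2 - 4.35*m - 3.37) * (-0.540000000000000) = -0.9342*m^5 - 3.3426*m^4 - 0.0162*m^3 + 0.054*m^2 + 2.349*m + 1.8198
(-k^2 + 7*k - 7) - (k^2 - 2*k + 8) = -2*k^2 + 9*k - 15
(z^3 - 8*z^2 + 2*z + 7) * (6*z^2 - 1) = 6*z^5 - 48*z^4 + 11*z^3 + 50*z^2 - 2*z - 7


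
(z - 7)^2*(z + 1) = z^3 - 13*z^2 + 35*z + 49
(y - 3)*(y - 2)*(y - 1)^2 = y^4 - 7*y^3 + 17*y^2 - 17*y + 6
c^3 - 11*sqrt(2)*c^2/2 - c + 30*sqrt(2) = (c - 5*sqrt(2))*(c - 2*sqrt(2))*(c + 3*sqrt(2)/2)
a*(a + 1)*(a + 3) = a^3 + 4*a^2 + 3*a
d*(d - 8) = d^2 - 8*d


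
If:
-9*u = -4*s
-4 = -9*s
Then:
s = 4/9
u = 16/81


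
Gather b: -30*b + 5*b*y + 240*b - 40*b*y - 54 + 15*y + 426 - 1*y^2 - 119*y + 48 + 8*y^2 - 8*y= b*(210 - 35*y) + 7*y^2 - 112*y + 420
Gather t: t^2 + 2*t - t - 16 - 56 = t^2 + t - 72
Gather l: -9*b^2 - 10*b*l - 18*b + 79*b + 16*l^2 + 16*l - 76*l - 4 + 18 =-9*b^2 + 61*b + 16*l^2 + l*(-10*b - 60) + 14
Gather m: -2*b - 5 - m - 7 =-2*b - m - 12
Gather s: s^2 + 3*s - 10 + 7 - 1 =s^2 + 3*s - 4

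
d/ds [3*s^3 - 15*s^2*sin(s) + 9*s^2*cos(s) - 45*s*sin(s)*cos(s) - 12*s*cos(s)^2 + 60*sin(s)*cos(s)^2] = -9*s^2*sin(s) - 15*s^2*cos(s) + 9*s^2 - 30*s*sin(s) + 12*s*sin(2*s) + 18*s*cos(s) - 45*s*cos(2*s) - 45*sin(2*s)/2 + 15*cos(s) - 6*cos(2*s) + 45*cos(3*s) - 6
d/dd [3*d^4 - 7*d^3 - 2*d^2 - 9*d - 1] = 12*d^3 - 21*d^2 - 4*d - 9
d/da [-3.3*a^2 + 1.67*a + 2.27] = 1.67 - 6.6*a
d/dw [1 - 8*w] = -8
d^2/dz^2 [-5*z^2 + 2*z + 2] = -10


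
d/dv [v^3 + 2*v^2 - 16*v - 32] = 3*v^2 + 4*v - 16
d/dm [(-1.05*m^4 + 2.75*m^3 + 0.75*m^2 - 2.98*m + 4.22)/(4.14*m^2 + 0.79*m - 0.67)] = (-8.694*m^5 + 8.89649999999999*m^4 + 7.159*m^3 + 7.4022*m^2 - 35.9466*m - 1.3372)/(17.1396*m^4 + 6.5412*m^3 - 4.9235*m^2 - 1.0586*m + 0.4489)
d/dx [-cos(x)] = sin(x)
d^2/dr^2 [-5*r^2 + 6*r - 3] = -10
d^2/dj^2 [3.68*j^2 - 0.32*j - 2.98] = 7.36000000000000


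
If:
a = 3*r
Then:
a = 3*r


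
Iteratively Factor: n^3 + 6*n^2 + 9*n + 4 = (n + 1)*(n^2 + 5*n + 4) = (n + 1)^2*(n + 4)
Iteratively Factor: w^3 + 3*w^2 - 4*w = (w)*(w^2 + 3*w - 4) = w*(w - 1)*(w + 4)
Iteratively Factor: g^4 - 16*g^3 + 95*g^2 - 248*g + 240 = (g - 5)*(g^3 - 11*g^2 + 40*g - 48) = (g - 5)*(g - 4)*(g^2 - 7*g + 12) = (g - 5)*(g - 4)^2*(g - 3)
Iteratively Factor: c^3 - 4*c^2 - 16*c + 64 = (c - 4)*(c^2 - 16) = (c - 4)*(c + 4)*(c - 4)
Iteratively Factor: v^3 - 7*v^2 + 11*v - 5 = (v - 1)*(v^2 - 6*v + 5) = (v - 5)*(v - 1)*(v - 1)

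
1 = 1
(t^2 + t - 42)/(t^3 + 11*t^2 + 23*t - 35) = (t - 6)/(t^2 + 4*t - 5)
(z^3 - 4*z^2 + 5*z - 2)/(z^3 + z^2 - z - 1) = (z^2 - 3*z + 2)/(z^2 + 2*z + 1)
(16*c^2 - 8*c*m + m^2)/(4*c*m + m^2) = (16*c^2 - 8*c*m + m^2)/(m*(4*c + m))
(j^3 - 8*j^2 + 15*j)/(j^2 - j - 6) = j*(j - 5)/(j + 2)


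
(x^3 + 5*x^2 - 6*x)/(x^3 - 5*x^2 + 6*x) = (x^2 + 5*x - 6)/(x^2 - 5*x + 6)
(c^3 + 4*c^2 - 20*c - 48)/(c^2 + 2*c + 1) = (c^3 + 4*c^2 - 20*c - 48)/(c^2 + 2*c + 1)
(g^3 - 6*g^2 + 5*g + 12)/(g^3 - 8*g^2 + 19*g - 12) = (g + 1)/(g - 1)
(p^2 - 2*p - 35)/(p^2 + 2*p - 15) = (p - 7)/(p - 3)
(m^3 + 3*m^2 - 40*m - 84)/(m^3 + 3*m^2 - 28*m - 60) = (m^2 + m - 42)/(m^2 + m - 30)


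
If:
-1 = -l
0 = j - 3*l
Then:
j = 3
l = 1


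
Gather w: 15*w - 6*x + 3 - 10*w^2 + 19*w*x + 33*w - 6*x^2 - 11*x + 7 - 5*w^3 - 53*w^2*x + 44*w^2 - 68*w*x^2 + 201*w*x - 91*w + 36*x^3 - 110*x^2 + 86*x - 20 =-5*w^3 + w^2*(34 - 53*x) + w*(-68*x^2 + 220*x - 43) + 36*x^3 - 116*x^2 + 69*x - 10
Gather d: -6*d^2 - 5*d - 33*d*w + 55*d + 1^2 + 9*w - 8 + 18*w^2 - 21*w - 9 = -6*d^2 + d*(50 - 33*w) + 18*w^2 - 12*w - 16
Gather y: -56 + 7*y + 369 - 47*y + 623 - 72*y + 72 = 1008 - 112*y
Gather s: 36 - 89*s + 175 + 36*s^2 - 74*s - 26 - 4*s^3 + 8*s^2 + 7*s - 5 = -4*s^3 + 44*s^2 - 156*s + 180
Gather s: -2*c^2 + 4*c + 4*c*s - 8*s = -2*c^2 + 4*c + s*(4*c - 8)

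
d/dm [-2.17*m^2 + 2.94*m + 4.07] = 2.94 - 4.34*m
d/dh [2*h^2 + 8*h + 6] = 4*h + 8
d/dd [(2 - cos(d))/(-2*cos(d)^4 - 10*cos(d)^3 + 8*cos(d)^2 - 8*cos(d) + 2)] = (3*(1 - cos(2*d))^2/4 + 35*cos(d)/2 - 14*cos(2*d) + cos(3*d)/2 - 24)*sin(d)/(2*(cos(d)^4 + 5*cos(d)^3 - 4*cos(d)^2 + 4*cos(d) - 1)^2)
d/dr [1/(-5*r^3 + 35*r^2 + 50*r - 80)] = (3*r^2 - 14*r - 10)/(5*(r^3 - 7*r^2 - 10*r + 16)^2)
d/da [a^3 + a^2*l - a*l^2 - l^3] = 3*a^2 + 2*a*l - l^2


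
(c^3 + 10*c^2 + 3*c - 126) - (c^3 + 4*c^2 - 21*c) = 6*c^2 + 24*c - 126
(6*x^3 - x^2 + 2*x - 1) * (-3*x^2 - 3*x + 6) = -18*x^5 - 15*x^4 + 33*x^3 - 9*x^2 + 15*x - 6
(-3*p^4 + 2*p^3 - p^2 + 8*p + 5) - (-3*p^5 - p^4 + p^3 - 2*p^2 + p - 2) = 3*p^5 - 2*p^4 + p^3 + p^2 + 7*p + 7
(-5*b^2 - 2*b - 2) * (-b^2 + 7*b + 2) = 5*b^4 - 33*b^3 - 22*b^2 - 18*b - 4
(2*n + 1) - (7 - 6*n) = 8*n - 6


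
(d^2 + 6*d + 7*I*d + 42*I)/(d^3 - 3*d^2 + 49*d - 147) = (d + 6)/(d^2 - d*(3 + 7*I) + 21*I)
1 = 1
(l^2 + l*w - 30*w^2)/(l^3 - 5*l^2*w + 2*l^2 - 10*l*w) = (l + 6*w)/(l*(l + 2))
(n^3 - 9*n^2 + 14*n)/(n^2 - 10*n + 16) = n*(n - 7)/(n - 8)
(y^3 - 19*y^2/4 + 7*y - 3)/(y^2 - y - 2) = (4*y^2 - 11*y + 6)/(4*(y + 1))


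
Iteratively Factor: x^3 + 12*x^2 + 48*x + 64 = (x + 4)*(x^2 + 8*x + 16) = (x + 4)^2*(x + 4)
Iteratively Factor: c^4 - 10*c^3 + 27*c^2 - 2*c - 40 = (c - 5)*(c^3 - 5*c^2 + 2*c + 8) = (c - 5)*(c - 2)*(c^2 - 3*c - 4) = (c - 5)*(c - 2)*(c + 1)*(c - 4)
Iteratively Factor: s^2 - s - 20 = (s - 5)*(s + 4)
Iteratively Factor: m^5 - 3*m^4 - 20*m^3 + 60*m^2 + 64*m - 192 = (m - 4)*(m^4 + m^3 - 16*m^2 - 4*m + 48) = (m - 4)*(m - 2)*(m^3 + 3*m^2 - 10*m - 24) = (m - 4)*(m - 2)*(m + 2)*(m^2 + m - 12) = (m - 4)*(m - 3)*(m - 2)*(m + 2)*(m + 4)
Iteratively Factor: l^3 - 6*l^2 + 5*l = (l - 1)*(l^2 - 5*l) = l*(l - 1)*(l - 5)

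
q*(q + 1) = q^2 + q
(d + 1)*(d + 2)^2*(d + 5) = d^4 + 10*d^3 + 33*d^2 + 44*d + 20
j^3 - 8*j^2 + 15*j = j*(j - 5)*(j - 3)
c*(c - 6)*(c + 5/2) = c^3 - 7*c^2/2 - 15*c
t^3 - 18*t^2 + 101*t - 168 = (t - 8)*(t - 7)*(t - 3)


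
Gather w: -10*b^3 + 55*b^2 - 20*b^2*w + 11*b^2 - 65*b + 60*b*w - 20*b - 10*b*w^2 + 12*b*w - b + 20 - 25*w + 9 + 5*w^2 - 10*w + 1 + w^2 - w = -10*b^3 + 66*b^2 - 86*b + w^2*(6 - 10*b) + w*(-20*b^2 + 72*b - 36) + 30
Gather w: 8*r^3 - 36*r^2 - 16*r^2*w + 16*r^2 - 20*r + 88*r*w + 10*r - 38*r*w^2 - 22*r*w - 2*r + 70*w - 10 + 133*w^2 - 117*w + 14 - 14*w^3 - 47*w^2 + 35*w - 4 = 8*r^3 - 20*r^2 - 12*r - 14*w^3 + w^2*(86 - 38*r) + w*(-16*r^2 + 66*r - 12)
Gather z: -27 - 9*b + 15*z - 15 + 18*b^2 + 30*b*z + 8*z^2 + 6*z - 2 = 18*b^2 - 9*b + 8*z^2 + z*(30*b + 21) - 44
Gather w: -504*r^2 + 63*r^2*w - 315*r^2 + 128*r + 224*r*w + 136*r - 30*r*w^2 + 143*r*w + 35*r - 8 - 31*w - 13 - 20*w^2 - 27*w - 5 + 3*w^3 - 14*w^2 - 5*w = -819*r^2 + 299*r + 3*w^3 + w^2*(-30*r - 34) + w*(63*r^2 + 367*r - 63) - 26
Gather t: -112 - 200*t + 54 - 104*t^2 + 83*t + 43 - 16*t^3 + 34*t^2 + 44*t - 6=-16*t^3 - 70*t^2 - 73*t - 21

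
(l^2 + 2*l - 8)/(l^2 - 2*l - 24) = (l - 2)/(l - 6)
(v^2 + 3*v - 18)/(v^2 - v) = (v^2 + 3*v - 18)/(v*(v - 1))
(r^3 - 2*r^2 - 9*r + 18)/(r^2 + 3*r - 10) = (r^2 - 9)/(r + 5)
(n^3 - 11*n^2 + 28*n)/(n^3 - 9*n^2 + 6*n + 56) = n/(n + 2)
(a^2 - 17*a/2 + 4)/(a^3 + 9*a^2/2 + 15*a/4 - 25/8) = 4*(a - 8)/(4*a^2 + 20*a + 25)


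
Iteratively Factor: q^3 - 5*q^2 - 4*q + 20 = (q - 2)*(q^2 - 3*q - 10) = (q - 5)*(q - 2)*(q + 2)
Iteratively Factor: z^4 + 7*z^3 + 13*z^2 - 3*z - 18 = (z - 1)*(z^3 + 8*z^2 + 21*z + 18) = (z - 1)*(z + 2)*(z^2 + 6*z + 9) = (z - 1)*(z + 2)*(z + 3)*(z + 3)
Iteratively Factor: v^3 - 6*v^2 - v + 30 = (v - 5)*(v^2 - v - 6) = (v - 5)*(v + 2)*(v - 3)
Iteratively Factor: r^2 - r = (r - 1)*(r)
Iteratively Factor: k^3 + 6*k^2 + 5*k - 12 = (k - 1)*(k^2 + 7*k + 12) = (k - 1)*(k + 3)*(k + 4)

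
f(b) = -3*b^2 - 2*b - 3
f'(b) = -6*b - 2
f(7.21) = -173.37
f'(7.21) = -45.26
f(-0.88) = -3.56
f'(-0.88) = 3.28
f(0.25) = -3.69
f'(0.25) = -3.50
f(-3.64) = -35.47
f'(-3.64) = 19.84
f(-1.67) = -8.03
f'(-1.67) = 8.02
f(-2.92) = -22.74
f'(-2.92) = 15.52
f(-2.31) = -14.39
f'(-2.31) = 11.86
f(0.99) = -7.92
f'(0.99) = -7.94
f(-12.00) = -411.00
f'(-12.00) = 70.00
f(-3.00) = -24.00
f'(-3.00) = 16.00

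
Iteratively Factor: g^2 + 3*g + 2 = (g + 1)*(g + 2)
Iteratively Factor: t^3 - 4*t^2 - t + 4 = (t - 4)*(t^2 - 1) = (t - 4)*(t + 1)*(t - 1)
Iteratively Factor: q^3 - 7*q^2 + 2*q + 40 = (q - 5)*(q^2 - 2*q - 8) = (q - 5)*(q + 2)*(q - 4)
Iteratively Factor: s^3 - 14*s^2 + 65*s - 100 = (s - 5)*(s^2 - 9*s + 20) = (s - 5)*(s - 4)*(s - 5)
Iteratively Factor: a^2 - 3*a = (a - 3)*(a)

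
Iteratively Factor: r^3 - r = (r + 1)*(r^2 - r) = r*(r + 1)*(r - 1)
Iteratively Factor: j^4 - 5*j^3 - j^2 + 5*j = (j - 1)*(j^3 - 4*j^2 - 5*j) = (j - 1)*(j + 1)*(j^2 - 5*j) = (j - 5)*(j - 1)*(j + 1)*(j)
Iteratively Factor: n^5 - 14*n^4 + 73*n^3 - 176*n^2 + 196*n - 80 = (n - 1)*(n^4 - 13*n^3 + 60*n^2 - 116*n + 80) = (n - 5)*(n - 1)*(n^3 - 8*n^2 + 20*n - 16) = (n - 5)*(n - 4)*(n - 1)*(n^2 - 4*n + 4) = (n - 5)*(n - 4)*(n - 2)*(n - 1)*(n - 2)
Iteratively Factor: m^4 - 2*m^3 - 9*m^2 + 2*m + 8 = (m + 2)*(m^3 - 4*m^2 - m + 4) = (m + 1)*(m + 2)*(m^2 - 5*m + 4) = (m - 4)*(m + 1)*(m + 2)*(m - 1)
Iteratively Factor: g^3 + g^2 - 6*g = (g + 3)*(g^2 - 2*g) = (g - 2)*(g + 3)*(g)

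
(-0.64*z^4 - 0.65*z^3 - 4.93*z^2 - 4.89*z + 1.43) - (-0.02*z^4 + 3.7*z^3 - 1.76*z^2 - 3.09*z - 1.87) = -0.62*z^4 - 4.35*z^3 - 3.17*z^2 - 1.8*z + 3.3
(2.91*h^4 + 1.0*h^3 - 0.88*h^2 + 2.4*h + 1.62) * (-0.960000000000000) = -2.7936*h^4 - 0.96*h^3 + 0.8448*h^2 - 2.304*h - 1.5552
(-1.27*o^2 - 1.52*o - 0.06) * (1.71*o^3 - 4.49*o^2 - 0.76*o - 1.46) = -2.1717*o^5 + 3.1031*o^4 + 7.6874*o^3 + 3.2788*o^2 + 2.2648*o + 0.0876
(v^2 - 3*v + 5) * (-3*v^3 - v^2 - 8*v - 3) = -3*v^5 + 8*v^4 - 20*v^3 + 16*v^2 - 31*v - 15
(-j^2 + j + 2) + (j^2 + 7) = j + 9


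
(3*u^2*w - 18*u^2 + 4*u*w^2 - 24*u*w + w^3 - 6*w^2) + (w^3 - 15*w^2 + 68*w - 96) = 3*u^2*w - 18*u^2 + 4*u*w^2 - 24*u*w + 2*w^3 - 21*w^2 + 68*w - 96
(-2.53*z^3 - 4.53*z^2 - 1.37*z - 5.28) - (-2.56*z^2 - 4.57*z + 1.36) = -2.53*z^3 - 1.97*z^2 + 3.2*z - 6.64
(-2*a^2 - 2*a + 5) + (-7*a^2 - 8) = -9*a^2 - 2*a - 3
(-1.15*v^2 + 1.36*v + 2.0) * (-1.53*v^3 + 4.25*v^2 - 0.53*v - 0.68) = 1.7595*v^5 - 6.9683*v^4 + 3.3295*v^3 + 8.5612*v^2 - 1.9848*v - 1.36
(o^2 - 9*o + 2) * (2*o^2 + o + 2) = 2*o^4 - 17*o^3 - 3*o^2 - 16*o + 4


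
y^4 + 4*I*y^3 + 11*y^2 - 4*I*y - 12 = (y - 1)*(y + 1)*(y - 2*I)*(y + 6*I)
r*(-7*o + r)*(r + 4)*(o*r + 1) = -7*o^2*r^3 - 28*o^2*r^2 + o*r^4 + 4*o*r^3 - 7*o*r^2 - 28*o*r + r^3 + 4*r^2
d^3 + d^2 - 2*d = d*(d - 1)*(d + 2)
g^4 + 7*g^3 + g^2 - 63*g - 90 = (g - 3)*(g + 2)*(g + 3)*(g + 5)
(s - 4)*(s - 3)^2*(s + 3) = s^4 - 7*s^3 + 3*s^2 + 63*s - 108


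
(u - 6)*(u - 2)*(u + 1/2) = u^3 - 15*u^2/2 + 8*u + 6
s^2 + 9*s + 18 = (s + 3)*(s + 6)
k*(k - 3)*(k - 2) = k^3 - 5*k^2 + 6*k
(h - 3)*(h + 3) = h^2 - 9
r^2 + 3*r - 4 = (r - 1)*(r + 4)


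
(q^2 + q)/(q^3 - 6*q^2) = (q + 1)/(q*(q - 6))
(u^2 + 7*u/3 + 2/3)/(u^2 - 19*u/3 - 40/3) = (3*u^2 + 7*u + 2)/(3*u^2 - 19*u - 40)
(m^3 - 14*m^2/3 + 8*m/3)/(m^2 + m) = (3*m^2 - 14*m + 8)/(3*(m + 1))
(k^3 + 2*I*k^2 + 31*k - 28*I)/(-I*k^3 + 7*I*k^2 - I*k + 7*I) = (I*k^2 - 3*k + 28*I)/(k^2 + k*(-7 + I) - 7*I)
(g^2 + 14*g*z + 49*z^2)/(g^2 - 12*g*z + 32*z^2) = (g^2 + 14*g*z + 49*z^2)/(g^2 - 12*g*z + 32*z^2)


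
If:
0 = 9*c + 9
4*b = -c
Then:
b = 1/4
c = -1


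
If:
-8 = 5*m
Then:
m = -8/5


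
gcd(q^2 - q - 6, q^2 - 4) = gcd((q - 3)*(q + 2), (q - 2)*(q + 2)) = q + 2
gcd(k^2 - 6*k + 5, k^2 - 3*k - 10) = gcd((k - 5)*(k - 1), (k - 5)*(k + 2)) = k - 5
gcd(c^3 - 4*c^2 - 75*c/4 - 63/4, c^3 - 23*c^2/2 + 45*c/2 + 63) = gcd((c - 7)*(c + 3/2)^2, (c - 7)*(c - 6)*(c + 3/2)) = c^2 - 11*c/2 - 21/2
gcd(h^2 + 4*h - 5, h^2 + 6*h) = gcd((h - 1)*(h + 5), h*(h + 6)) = 1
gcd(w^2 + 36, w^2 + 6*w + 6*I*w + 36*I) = w + 6*I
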